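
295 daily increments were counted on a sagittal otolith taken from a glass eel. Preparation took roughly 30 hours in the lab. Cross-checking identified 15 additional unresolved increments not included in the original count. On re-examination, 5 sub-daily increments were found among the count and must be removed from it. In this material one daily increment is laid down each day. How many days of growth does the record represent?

305 d

Adjusted count: 295 − 5 + 15 = 305 daily increments.
At one daily increment per day, that is 305 days.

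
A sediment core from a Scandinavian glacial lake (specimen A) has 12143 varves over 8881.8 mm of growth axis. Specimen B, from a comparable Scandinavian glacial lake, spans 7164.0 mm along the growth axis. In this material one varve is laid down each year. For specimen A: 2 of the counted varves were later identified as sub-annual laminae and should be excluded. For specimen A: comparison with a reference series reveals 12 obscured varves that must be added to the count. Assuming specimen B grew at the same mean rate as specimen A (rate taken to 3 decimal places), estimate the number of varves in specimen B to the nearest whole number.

9800 varves

Specimen A: true varve count = 12143 − 2 + 12 = 12153.
A: 8881.8 mm over 12153 years gives 8881.8 / 12153 ≈ 0.731 mm/year.
B spans 7164.0 / 0.731 = 9800.27 years ≈ 9800 varves.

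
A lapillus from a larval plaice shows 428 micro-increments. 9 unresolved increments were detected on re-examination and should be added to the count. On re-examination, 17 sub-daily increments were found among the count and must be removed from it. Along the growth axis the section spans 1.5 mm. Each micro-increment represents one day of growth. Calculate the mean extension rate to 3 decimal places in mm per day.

0.004 mm per day

Correcting the raw count gives 428 − 17 + 9 = 420 true micro-increments.
Extension rate ≈ 1.5 / 420 = 0.004 mm per day.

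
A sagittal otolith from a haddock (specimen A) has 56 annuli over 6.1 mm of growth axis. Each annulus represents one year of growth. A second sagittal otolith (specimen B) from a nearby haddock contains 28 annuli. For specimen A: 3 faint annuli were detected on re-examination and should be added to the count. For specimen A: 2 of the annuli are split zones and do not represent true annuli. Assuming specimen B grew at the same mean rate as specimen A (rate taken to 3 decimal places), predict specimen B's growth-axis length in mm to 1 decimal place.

Specimen A: after corrections the count is 56 − 2 + 3 = 57 annuli.
A: Extension rate ≈ 6.1 / 57 = 0.107 mm per year.
For B, 0.107 mm/year × 28 years = 3.0 mm.

3.0 mm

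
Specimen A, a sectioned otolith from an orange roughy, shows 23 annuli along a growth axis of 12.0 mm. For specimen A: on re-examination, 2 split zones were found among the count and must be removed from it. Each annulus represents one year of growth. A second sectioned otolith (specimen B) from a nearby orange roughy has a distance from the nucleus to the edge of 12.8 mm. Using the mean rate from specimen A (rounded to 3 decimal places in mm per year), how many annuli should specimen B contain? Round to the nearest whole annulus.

22 annuli

Specimen A: adjusted count: 23 − 2 = 21 annuli.
A: Mean rate = 12.0 mm / 21 years ≈ 0.571 mm per year.
B spans 12.8 / 0.571 = 22.42 years ≈ 22 annuli.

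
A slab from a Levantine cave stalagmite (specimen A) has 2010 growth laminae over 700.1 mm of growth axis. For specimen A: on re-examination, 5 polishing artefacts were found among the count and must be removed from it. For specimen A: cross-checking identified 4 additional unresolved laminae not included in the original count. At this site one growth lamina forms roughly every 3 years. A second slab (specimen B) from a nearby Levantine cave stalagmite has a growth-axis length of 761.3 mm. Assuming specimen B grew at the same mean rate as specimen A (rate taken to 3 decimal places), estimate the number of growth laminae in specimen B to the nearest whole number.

Specimen A: adjusted count: 2010 − 5 + 4 = 2009 growth laminae.
Specimen A: at 3 years per growth lamina, 2009 × 3 = 6027 years.
A: Mean rate = 700.1 mm / 6027 years ≈ 0.116 mm per year.
B spans 761.3 / 0.116 = 6562.93 years; at 3 years per growth lamina that is 6562.93 / 3 ≈ 2188 growth laminae.

2188 growth laminae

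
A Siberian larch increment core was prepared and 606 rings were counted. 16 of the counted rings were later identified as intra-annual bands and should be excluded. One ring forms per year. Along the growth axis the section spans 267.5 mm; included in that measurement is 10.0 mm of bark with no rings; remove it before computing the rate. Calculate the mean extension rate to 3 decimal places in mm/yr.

0.436 mm/yr

Adjusted count: 606 − 16 = 590 rings.
Removing the 10.0 mm offcut leaves 267.5 − 10.0 = 257.5 mm.
257.5 mm over 590 years gives 257.5 / 590 ≈ 0.436 mm/yr.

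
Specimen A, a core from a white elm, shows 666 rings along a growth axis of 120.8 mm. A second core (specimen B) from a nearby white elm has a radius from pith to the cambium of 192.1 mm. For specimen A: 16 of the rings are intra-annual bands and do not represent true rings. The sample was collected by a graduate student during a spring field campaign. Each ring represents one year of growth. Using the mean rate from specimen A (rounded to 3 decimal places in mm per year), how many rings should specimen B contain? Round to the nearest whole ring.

Specimen A: adjusted count: 666 − 16 = 650 rings.
A: 120.8 mm over 650 years gives 120.8 / 650 ≈ 0.186 mm per year.
Specimen B: 192.1 mm / 0.186 mm per year = 1032.80 years ≈ 1033 rings.

1033 rings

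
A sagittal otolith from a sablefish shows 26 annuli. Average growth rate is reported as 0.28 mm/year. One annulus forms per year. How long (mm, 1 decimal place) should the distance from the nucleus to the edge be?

The record spans 26 years at 0.28 mm per year.
Predicted length = 0.28 mm/year × 26 years = 7.3 mm.

7.3 mm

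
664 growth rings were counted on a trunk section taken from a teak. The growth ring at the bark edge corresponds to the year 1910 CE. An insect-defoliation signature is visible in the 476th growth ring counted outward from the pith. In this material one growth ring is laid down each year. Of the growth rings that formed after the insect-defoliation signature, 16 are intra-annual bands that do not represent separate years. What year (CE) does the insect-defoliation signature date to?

1738 CE

The insect-defoliation signature sits at growth ring 476 from the pith, so 664 − 476 = 188 growth rings formed after it.
Removing the 16 false growth rings leaves 188 − 16 = 172 true growth rings beyond the insect-defoliation signature.
The growth ring at the bark edge is 1910 CE, so the insect-defoliation signature dates to 1910 − 172 = 1738 CE.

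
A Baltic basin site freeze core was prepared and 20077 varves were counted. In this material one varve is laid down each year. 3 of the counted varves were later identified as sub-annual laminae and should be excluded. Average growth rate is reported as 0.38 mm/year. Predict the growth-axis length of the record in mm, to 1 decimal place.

Adjusted count: 20077 − 3 = 20074 varves.
Predicted length = 0.38 mm/year × 20074 years = 7628.1 mm.

7628.1 mm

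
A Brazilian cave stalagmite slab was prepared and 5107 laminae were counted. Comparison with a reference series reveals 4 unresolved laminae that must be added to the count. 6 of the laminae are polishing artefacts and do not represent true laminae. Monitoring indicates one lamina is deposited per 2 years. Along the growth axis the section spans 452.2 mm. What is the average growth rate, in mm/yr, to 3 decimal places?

True lamina count = 5107 − 6 + 4 = 5105.
5105 laminae at 2 years each span 5105 × 2 = 10210 years.
452.2 mm over 10210 years gives 452.2 / 10210 ≈ 0.044 mm/yr.

0.044 mm/yr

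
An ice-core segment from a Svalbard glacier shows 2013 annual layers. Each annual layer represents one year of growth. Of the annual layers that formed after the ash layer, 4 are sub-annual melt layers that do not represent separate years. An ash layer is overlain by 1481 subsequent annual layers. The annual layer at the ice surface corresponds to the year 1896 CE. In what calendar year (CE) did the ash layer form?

There are 1481 annual layers younger than the ash layer.
Removing the 4 false annual layers leaves 1481 − 4 = 1477 true annual layers beyond the ash layer.
The annual layer at the ice surface is 1896 CE, so the ash layer dates to 1896 − 1477 = 419 CE.

419 CE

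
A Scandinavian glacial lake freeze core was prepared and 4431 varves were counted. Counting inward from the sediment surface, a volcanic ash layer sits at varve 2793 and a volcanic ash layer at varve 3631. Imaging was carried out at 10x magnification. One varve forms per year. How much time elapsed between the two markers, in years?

838 yr

The two markers are separated by 3631 − 2793 = 838 varves.
One varve per year makes the interval 838 years.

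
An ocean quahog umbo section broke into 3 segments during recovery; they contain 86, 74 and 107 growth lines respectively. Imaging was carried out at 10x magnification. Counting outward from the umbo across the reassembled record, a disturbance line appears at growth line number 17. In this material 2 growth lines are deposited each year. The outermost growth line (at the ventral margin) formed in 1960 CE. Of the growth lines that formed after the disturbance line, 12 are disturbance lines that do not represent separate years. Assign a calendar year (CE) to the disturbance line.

1841 CE

Total growth lines = 86 + 74 + 107 = 267.
The disturbance line sits at growth line 17 from the umbo, so 267 − 17 = 250 growth lines formed after it.
Removing the 12 false growth lines leaves 250 − 12 = 238 true growth lines beyond the disturbance line.
238 growth lines at 2 per year is 238 / 2 = 119 years.
The growth line at the ventral margin is 1960 CE, so the disturbance line dates to 1960 − 119 = 1841 CE.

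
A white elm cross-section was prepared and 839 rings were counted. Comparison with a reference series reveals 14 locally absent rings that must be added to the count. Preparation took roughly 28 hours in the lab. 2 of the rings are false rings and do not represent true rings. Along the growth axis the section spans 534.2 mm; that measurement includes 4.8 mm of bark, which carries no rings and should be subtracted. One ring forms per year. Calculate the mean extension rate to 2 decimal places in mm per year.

True ring count = 839 − 2 + 14 = 851.
The growth record spans 534.2 − 4.8 = 529.4 mm.
Extension rate ≈ 529.4 / 851 = 0.62 mm per year.

0.62 mm per year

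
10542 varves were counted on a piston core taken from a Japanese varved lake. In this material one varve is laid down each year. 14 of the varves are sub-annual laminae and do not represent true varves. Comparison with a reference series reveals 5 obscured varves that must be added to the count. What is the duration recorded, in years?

10533 yr

Adjusted count: 10542 − 14 + 5 = 10533 varves.
At one varve per year, that is 10533 years.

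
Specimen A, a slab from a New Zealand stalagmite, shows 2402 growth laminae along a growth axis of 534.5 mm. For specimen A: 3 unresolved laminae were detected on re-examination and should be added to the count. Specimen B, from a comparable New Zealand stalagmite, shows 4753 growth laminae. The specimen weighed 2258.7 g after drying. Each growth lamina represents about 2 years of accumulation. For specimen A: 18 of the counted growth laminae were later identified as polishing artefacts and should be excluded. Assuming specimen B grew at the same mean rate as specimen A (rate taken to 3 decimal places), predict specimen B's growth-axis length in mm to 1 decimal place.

Specimen A: true growth lamina count = 2402 − 18 + 3 = 2387.
Specimen A: multiplying by 2 years per growth lamina: 2387 × 2 = 4774 years.
A: Mean rate = 534.5 mm / 4774 years ≈ 0.112 mm per year.
Specimen B: multiplying by 2 years per growth lamina: 4753 × 2 = 9506 years. For B, 0.112 mm/year × 9506 years = 1064.7 mm.

1064.7 mm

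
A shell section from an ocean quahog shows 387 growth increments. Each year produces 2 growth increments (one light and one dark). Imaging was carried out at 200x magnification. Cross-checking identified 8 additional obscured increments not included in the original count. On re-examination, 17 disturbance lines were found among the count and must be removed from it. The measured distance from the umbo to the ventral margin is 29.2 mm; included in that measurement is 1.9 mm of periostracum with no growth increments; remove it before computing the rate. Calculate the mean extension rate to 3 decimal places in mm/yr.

Correcting the raw count gives 387 − 17 + 8 = 378 true growth increments.
Dividing by 2 growth increments per year: 378 / 2 = 189 years.
Removing the 1.9 mm offcut leaves 29.2 − 1.9 = 27.3 mm.
Mean rate = 27.3 mm / 189 years ≈ 0.144 mm/yr.

0.144 mm/yr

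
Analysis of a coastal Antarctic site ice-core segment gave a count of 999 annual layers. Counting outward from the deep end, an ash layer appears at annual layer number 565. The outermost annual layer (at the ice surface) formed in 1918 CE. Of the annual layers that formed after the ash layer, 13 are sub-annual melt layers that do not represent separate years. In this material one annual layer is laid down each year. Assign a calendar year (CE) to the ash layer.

1497 CE

The ash layer sits at annual layer 565 from the deep end, so 999 − 565 = 434 annual layers formed after it.
Excluding 13 false annual layers: 434 − 13 = 421.
The annual layer at the ice surface is 1918 CE, so the ash layer dates to 1918 − 421 = 1497 CE.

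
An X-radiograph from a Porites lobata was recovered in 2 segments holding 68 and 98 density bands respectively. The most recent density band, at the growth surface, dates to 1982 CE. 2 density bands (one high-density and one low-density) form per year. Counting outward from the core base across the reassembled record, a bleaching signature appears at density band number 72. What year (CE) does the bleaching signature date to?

1935 CE

Total density bands = 68 + 98 = 166.
166 − 72 = 94 density bands lie beyond the bleaching signature toward the growth surface.
With 2 density bands per year, 94 / 2 = 47 years.
Counting back 47 years from 1982 CE places the bleaching signature in 1982 − 47 = 1935 CE.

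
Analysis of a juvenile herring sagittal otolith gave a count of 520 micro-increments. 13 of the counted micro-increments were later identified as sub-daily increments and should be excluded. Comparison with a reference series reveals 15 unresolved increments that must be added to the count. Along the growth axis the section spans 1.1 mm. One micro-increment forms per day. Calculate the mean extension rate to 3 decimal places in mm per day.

Correcting the raw count gives 520 − 13 + 15 = 522 true micro-increments.
Mean rate = 1.1 mm / 522 days ≈ 0.002 mm per day.

0.002 mm per day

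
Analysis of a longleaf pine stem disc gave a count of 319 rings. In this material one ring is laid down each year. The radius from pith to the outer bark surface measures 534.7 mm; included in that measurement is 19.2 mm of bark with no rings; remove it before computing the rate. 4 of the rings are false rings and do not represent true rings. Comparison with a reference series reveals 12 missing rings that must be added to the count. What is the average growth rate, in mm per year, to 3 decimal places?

1.576 mm per year

True ring count = 319 − 4 + 12 = 327.
The growth record spans 534.7 − 19.2 = 515.5 mm.
515.5 mm over 327 years gives 515.5 / 327 ≈ 1.576 mm per year.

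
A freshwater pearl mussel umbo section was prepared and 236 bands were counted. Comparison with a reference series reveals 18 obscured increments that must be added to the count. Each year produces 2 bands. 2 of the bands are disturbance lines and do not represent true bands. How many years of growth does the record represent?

126 years

Correcting the raw count gives 236 − 2 + 18 = 252 true bands.
Dividing by 2 bands per year: 252 / 2 = 126 years.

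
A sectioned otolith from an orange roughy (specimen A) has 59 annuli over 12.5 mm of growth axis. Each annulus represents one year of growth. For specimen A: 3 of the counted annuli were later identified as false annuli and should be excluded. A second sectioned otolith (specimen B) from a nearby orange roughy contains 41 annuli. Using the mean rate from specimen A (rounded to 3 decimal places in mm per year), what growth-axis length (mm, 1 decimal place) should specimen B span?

Specimen A: after corrections the count is 59 − 3 = 56 annuli.
A: Extension rate ≈ 12.5 / 56 = 0.223 mm/year.
B's length ≈ 0.223 × 41 = 9.1 mm.

9.1 mm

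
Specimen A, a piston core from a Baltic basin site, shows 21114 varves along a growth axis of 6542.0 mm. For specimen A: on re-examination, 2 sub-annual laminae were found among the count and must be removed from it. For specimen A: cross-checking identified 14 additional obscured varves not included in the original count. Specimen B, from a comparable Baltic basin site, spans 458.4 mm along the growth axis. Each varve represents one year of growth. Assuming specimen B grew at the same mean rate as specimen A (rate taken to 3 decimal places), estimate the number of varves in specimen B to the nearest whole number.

Specimen A: after corrections the count is 21114 − 2 + 14 = 21126 varves.
A: Extension rate ≈ 6542.0 / 21126 = 0.310 mm per year.
For B, 458.4 / 0.310 = 1478.71 years ≈ 1479 varves.

1479 varves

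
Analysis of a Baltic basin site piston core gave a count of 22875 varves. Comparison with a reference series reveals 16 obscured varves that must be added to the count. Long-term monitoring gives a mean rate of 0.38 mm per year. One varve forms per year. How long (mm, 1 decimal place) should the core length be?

8698.6 mm

True varve count = 22875 + 16 = 22891.
Length ≈ 0.38 × 22891 = 8698.6 mm.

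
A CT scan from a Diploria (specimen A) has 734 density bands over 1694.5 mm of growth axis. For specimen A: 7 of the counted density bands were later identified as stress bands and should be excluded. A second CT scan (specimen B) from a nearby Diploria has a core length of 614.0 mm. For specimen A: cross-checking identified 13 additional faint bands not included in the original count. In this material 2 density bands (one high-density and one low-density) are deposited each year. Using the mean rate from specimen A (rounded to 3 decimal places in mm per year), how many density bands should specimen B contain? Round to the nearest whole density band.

268 density bands

Specimen A: correcting the raw count gives 734 − 7 + 13 = 740 true density bands.
Specimen A: 740 density bands at 2 per year is 740 / 2 = 370 years.
A: 1694.5 mm over 370 years gives 1694.5 / 370 ≈ 4.580 mm/year.
Specimen B: 614.0 mm / 4.580 mm per year = 134.06 years; at 2 density bands per year that is 134.06 × 2 ≈ 268 density bands.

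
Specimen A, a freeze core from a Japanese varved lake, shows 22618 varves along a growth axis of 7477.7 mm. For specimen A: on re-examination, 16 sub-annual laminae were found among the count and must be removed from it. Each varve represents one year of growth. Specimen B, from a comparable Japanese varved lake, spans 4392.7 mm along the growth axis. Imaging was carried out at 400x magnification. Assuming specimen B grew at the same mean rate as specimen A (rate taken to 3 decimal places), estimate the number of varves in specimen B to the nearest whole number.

Specimen A: after corrections the count is 22618 − 16 = 22602 varves.
A: 7477.7 mm over 22602 years gives 7477.7 / 22602 ≈ 0.331 mm/year.
Specimen B: 4392.7 mm / 0.331 mm per year = 13271.00 years ≈ 13271 varves.

13271 varves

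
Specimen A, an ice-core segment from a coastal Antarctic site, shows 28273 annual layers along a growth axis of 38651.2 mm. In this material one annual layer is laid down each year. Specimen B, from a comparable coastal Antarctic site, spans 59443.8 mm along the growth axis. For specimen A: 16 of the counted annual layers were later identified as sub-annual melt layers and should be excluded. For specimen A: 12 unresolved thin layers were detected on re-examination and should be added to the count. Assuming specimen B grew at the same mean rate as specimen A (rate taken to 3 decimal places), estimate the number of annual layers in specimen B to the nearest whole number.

43485 annual layers

Specimen A: correcting the raw count gives 28273 − 16 + 12 = 28269 true annual layers.
A: Extension rate ≈ 38651.2 / 28269 = 1.367 mm/year.
B spans 59443.8 / 1.367 = 43484.86 years ≈ 43485 annual layers.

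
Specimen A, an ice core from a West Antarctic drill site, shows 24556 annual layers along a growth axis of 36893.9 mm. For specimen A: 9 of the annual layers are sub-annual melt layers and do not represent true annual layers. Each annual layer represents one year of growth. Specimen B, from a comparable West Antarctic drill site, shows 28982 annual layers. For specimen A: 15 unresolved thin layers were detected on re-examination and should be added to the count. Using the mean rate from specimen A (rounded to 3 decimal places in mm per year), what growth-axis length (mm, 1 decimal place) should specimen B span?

Specimen A: adjusted count: 24556 − 9 + 15 = 24562 annual layers.
A: Mean rate = 36893.9 mm / 24562 years ≈ 1.502 mm/yr.
B's length ≈ 1.502 × 28982 = 43531.0 mm.

43531.0 mm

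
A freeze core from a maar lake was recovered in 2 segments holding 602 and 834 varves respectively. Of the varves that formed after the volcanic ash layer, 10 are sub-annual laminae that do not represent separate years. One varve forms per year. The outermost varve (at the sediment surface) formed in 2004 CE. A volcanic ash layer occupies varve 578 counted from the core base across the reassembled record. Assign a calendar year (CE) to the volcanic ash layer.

1156 CE

Total varves = 602 + 834 = 1436.
Between varve 578 and the sediment surface there are 1436 − 578 = 858 varves.
Excluding 10 false varves: 858 − 10 = 848.
The varve at the sediment surface is 2004 CE, so the volcanic ash layer dates to 2004 − 848 = 1156 CE.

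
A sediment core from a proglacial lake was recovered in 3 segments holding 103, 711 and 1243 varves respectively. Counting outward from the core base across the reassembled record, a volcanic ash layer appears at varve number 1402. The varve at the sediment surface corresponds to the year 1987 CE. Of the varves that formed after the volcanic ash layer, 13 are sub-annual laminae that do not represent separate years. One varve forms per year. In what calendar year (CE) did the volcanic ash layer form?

1345 CE

Total varves = 103 + 711 + 1243 = 2057.
2057 − 1402 = 655 varves lie beyond the volcanic ash layer toward the sediment surface.
Excluding 13 false varves: 655 − 13 = 642.
The varve at the sediment surface is 1987 CE, so the volcanic ash layer dates to 1987 − 642 = 1345 CE.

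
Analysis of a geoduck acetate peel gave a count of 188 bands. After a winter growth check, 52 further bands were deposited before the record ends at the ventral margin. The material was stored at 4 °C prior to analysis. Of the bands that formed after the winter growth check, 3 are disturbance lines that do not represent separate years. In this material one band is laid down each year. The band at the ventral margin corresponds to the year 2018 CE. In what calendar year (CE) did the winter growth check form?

1969 CE

There are 52 bands younger than the winter growth check.
Excluding 3 false bands: 52 − 3 = 49.
The band at the ventral margin is 2018 CE, so the winter growth check dates to 2018 − 49 = 1969 CE.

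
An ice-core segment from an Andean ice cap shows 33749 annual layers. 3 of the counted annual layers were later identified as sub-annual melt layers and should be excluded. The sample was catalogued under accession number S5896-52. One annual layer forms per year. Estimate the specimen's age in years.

33746 yr

Adjusted count: 33749 − 3 = 33746 annual layers.
With a one-to-one annual layer periodicity this is 33746 years.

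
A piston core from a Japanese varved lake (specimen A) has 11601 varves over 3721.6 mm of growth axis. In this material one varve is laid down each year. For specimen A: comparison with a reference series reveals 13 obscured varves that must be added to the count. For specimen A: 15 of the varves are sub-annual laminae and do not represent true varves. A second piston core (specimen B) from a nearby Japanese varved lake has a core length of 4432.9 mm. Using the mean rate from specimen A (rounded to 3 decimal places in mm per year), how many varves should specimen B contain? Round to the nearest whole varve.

13810 varves

Specimen A: correcting the raw count gives 11601 − 15 + 13 = 11599 true varves.
A: 3721.6 mm over 11599 years gives 3721.6 / 11599 ≈ 0.321 mm/yr.
For B, 4432.9 / 0.321 = 13809.66 years ≈ 13810 varves.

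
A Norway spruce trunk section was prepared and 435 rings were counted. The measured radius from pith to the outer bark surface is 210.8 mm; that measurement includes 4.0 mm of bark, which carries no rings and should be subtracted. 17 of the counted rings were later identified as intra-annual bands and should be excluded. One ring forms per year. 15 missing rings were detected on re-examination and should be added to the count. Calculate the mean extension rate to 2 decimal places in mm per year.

0.48 mm per year

True ring count = 435 − 17 + 15 = 433.
Removing the 4.0 mm offcut leaves 210.8 − 4.0 = 206.8 mm.
206.8 mm over 433 years gives 206.8 / 433 ≈ 0.48 mm per year.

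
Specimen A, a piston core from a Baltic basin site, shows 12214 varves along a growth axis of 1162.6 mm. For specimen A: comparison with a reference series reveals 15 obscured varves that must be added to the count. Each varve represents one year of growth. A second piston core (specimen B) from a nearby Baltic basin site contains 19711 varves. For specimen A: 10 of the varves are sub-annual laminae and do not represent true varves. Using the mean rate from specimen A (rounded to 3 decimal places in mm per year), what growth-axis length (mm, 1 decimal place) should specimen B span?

Specimen A: after corrections the count is 12214 − 10 + 15 = 12219 varves.
A: Extension rate ≈ 1162.6 / 12219 = 0.095 mm/yr.
For B, 0.095 mm/year × 19711 years = 1872.5 mm.

1872.5 mm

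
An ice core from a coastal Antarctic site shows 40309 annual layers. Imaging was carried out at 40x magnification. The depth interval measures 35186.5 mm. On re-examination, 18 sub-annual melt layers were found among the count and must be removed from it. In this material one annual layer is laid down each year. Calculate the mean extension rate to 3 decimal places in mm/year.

0.873 mm/year

True annual layer count = 40309 − 18 = 40291.
35186.5 mm over 40291 years gives 35186.5 / 40291 ≈ 0.873 mm/year.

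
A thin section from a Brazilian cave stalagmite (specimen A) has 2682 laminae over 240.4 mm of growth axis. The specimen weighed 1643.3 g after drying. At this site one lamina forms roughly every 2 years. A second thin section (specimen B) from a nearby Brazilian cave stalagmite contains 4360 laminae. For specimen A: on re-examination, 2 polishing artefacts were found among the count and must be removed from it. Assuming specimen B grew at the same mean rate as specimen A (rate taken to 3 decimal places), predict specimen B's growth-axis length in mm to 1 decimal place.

Specimen A: true lamina count = 2682 − 2 = 2680.
Specimen A: multiplying by 2 years per lamina: 2680 × 2 = 5360 years.
A: Mean rate = 240.4 mm / 5360 years ≈ 0.045 mm/year.
Specimen B: multiplying by 2 years per lamina: 4360 × 2 = 8720 years. Length of B = 0.045 × 8720 = 392.4 mm.

392.4 mm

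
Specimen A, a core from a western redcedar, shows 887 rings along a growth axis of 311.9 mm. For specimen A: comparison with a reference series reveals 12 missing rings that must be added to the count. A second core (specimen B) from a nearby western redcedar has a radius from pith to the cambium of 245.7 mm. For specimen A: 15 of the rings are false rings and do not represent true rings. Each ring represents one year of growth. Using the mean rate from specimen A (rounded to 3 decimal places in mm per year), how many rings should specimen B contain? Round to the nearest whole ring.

Specimen A: adjusted count: 887 − 15 + 12 = 884 rings.
A: Extension rate ≈ 311.9 / 884 = 0.353 mm/year.
Specimen B: 245.7 mm / 0.353 mm per year = 696.03 years ≈ 696 rings.

696 rings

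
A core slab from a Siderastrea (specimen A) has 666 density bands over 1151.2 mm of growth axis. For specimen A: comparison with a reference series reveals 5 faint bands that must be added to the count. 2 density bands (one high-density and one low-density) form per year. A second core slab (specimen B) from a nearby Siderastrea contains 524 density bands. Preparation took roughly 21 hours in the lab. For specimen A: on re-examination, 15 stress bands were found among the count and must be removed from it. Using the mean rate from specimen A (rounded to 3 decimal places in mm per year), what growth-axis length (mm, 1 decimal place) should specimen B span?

Specimen A: after corrections the count is 666 − 15 + 5 = 656 density bands.
Specimen A: 656 density bands at 2 per year is 656 / 2 = 328 years.
A: 1151.2 mm over 328 years gives 1151.2 / 328 ≈ 3.510 mm/yr.
Specimen B: dividing by 2 density bands per year: 524 / 2 = 262 years. Length of B = 3.510 × 262 = 919.6 mm.

919.6 mm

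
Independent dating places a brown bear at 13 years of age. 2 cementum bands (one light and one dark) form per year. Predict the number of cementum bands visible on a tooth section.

Expected cementum bands: 13 × 2 = 26.
So 26 cementum bands should be present.

26 cementum bands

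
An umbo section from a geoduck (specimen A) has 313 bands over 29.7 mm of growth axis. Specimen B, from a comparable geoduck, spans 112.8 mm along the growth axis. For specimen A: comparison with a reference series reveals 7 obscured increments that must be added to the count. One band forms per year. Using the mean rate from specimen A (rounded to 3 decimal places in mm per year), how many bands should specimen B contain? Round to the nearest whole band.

1213 bands

Specimen A: adjusted count: 313 + 7 = 320 bands.
A: 29.7 mm over 320 years gives 29.7 / 320 ≈ 0.093 mm/year.
B spans 112.8 / 0.093 = 1212.90 years ≈ 1213 bands.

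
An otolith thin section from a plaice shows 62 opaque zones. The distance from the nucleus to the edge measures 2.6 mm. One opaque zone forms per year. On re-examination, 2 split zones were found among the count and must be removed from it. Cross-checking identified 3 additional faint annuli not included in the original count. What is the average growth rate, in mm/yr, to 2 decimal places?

True opaque zone count = 62 − 2 + 3 = 63.
Extension rate ≈ 2.6 / 63 = 0.04 mm/yr.

0.04 mm/yr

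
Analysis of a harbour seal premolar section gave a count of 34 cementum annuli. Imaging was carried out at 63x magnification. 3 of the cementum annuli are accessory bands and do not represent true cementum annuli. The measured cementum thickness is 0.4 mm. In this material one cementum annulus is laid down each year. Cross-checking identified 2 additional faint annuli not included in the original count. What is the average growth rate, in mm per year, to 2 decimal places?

Adjusted count: 34 − 3 + 2 = 33 cementum annuli.
Mean rate = 0.4 mm / 33 years ≈ 0.01 mm per year.

0.01 mm per year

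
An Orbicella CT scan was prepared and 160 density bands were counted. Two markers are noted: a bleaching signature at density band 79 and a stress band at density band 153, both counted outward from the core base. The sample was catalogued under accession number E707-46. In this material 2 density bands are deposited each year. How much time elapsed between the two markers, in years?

37 years

The two markers are separated by 153 − 79 = 74 density bands.
74 density bands at 2 per year is 74 / 2 = 37 years.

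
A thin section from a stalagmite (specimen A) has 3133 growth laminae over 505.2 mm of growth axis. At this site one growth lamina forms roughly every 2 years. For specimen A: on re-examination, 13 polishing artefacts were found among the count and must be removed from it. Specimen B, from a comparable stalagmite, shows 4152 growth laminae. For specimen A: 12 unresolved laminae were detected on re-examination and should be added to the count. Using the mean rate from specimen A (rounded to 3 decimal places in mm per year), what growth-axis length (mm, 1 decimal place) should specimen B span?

Specimen A: after corrections the count is 3133 − 13 + 12 = 3132 growth laminae.
Specimen A: at 2 years per growth lamina, 3132 × 2 = 6264 years.
A: Mean rate = 505.2 mm / 6264 years ≈ 0.081 mm/yr.
Specimen B: 4152 growth laminae at 2 years each span 4152 × 2 = 8304 years. Length of B = 0.081 × 8304 = 672.6 mm.

672.6 mm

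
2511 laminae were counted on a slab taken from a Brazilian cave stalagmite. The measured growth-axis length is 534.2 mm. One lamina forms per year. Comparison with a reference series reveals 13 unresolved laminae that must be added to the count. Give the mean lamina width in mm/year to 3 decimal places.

0.212 mm/year

After corrections the count is 2511 + 13 = 2524 laminae.
Mean rate = 534.2 mm / 2524 years ≈ 0.212 mm/year.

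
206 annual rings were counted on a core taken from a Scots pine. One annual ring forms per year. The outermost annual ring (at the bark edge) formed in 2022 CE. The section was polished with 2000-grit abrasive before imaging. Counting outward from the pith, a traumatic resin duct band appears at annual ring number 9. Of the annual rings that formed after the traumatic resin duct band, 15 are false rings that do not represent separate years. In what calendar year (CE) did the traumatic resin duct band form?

206 − 9 = 197 annual rings lie beyond the traumatic resin duct band toward the bark edge.
Removing the 15 false annual rings leaves 197 − 15 = 182 true annual rings beyond the traumatic resin duct band.
Counting back 182 years from 2022 CE places the traumatic resin duct band in 2022 − 182 = 1840 CE.

1840 CE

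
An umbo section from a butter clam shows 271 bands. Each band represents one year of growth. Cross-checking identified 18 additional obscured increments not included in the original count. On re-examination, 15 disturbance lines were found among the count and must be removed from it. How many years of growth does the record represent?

Correcting the raw count gives 271 − 15 + 18 = 274 true bands.
One band per year makes the duration 274 years.

274 yr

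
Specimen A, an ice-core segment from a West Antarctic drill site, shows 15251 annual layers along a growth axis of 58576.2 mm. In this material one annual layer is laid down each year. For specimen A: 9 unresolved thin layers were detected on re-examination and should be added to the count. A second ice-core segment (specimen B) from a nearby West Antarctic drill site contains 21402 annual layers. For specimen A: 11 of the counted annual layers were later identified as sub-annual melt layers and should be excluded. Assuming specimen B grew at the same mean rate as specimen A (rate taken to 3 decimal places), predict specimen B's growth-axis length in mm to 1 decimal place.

Specimen A: adjusted count: 15251 − 11 + 9 = 15249 annual layers.
A: Extension rate ≈ 58576.2 / 15249 = 3.841 mm/yr.
Length of B = 3.841 × 21402 = 82205.1 mm.

82205.1 mm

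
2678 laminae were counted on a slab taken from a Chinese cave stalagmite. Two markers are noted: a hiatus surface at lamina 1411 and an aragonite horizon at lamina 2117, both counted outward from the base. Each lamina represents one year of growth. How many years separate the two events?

The two markers are separated by 2117 − 1411 = 706 laminae.
At one lamina per year, 706 years elapsed between them.

706 years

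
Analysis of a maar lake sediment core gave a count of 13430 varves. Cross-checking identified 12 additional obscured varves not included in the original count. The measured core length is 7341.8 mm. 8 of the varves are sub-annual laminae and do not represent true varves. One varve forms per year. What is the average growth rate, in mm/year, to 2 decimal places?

0.55 mm/year

Adjusted count: 13430 − 8 + 12 = 13434 varves.
Mean rate = 7341.8 mm / 13434 years ≈ 0.55 mm/year.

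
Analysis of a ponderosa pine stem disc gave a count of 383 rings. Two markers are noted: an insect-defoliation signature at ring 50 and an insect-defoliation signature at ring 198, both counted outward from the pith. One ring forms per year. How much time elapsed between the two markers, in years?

148 years

198 − 50 = 148 rings lie between the two events.
One ring per year makes the interval 148 years.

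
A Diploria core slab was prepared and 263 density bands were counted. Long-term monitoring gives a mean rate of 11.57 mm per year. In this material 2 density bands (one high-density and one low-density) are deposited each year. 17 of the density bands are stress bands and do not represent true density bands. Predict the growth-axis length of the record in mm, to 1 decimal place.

1423.1 mm

Adjusted count: 263 − 17 = 246 density bands.
246 density bands at 2 per year is 246 / 2 = 123 years.
Predicted length = 11.57 mm/year × 123 years = 1423.1 mm.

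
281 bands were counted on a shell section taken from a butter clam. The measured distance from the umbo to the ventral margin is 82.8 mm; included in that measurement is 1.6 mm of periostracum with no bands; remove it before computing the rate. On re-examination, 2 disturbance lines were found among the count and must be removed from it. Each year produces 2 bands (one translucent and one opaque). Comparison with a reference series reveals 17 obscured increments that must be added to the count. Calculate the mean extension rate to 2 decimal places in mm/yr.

Correcting the raw count gives 281 − 2 + 17 = 296 true bands.
With 2 bands per year, 296 / 2 = 148 years.
Removing the 1.6 mm offcut leaves 82.8 − 1.6 = 81.2 mm.
81.2 mm over 148 years gives 81.2 / 148 ≈ 0.55 mm/yr.

0.55 mm/yr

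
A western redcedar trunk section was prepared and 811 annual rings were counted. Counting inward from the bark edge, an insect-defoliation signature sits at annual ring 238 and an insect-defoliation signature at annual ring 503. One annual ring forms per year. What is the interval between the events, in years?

265 years

The two markers are separated by 503 − 238 = 265 annual rings.
At one annual ring per year, 265 years elapsed between them.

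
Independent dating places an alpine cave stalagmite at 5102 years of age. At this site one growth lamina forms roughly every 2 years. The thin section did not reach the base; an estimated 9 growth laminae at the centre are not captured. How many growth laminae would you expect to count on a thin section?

2542 growth laminae

At 2 years per growth lamina, 5102 / 2 = 2551 growth laminae are expected.
Subtracting the 9 growth laminae not captured gives 2551 − 9 = 2542 growth laminae in the record.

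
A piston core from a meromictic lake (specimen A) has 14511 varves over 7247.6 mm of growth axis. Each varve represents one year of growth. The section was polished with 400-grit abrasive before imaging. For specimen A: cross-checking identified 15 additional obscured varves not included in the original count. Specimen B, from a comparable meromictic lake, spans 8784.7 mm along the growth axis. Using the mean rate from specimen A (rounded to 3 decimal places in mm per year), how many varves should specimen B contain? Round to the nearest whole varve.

17605 varves

Specimen A: adjusted count: 14511 + 15 = 14526 varves.
A: Extension rate ≈ 7247.6 / 14526 = 0.499 mm per year.
For B, 8784.7 / 0.499 = 17604.61 years ≈ 17605 varves.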